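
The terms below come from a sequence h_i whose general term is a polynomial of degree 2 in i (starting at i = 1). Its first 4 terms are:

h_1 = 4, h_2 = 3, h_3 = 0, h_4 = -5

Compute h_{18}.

1st diffs: -1, -3, -5.
2nd diffs: -2, -2 (constant).
Newton forward-difference form: h_i = 4 + (-1)·C(i-1,1) + (-2)·C(i-1,2).
At i = 18: i-1 = 17, so h_{18} = 4 - 17 - 272 = -285.

-285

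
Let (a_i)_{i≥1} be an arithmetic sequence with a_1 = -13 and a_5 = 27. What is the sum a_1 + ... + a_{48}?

10656

Common difference d = (27 - (-13)) / (5 - 1) = 10.
a_i = -13 + (i - 1)·10.
a_{48} = 457; S = 48·(-13 + 457)/2 = 10656.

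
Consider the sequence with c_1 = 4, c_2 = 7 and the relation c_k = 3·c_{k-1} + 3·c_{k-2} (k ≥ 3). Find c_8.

24975

Step forward from the initial values:
c_3 = 33; c_4 = 120; c_5 = 459; c_6 = 1737; c_7 = 6588; c_8 = 24975.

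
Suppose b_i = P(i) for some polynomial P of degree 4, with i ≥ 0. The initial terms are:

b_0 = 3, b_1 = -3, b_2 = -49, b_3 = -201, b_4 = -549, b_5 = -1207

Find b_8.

-6541

1st diffs: -6, -46, -152, -348, -658.
2nd diffs: -40, -106, -196, -310.
3rd diffs: -66, -90, -114.
4th diffs: -24, -24 (constant).
So b_i = -i^4 - 5i^3 + 2i^2 - 2i + 3.
Evaluating at i = 8 gives b_8 = -6541.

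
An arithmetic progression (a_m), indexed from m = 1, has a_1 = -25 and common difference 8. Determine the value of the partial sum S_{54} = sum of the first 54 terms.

10098

a_m = -25 + (m - 1)·8.
a_{54} = 399; S = 54·(-25 + 399)/2 = 10098.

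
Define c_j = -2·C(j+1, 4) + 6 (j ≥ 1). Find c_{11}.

C(12, 4) = 495, so c_{11} = -984.

-984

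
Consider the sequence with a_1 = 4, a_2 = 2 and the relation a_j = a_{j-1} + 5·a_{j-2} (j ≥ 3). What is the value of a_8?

2522

Step forward from the initial values:
a_3 = 22, a_4 = 32, a_5 = 142, a_6 = 302, a_7 = 1012, a_8 = 2522.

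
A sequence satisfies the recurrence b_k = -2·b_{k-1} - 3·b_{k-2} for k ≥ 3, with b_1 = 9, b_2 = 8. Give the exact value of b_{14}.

Applying the relation repeatedly:
b_3 = -43  b_4 = 62  b_5 = 5  …  b_{11} = -1795  b_{12} = -2698  b_{13} = 10781  b_{14} = -13468.

-13468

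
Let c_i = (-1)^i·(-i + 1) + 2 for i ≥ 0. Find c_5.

6

(-1)^5 = -1; -i + 1 at i=5 is -4; so c_5 = 6.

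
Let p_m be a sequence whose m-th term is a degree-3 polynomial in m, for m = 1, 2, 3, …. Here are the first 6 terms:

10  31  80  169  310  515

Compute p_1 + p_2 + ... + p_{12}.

1st diffs: 21, 49, 89, 141, 205.
2nd diffs: 28, 40, 52, 64.
3rd diffs: 12, 12, 12 (constant).
Newton forward-difference form: p_m = 10 + 21·C(m-1,1) + 28·C(m-1,2) + 12·C(m-1,3).
Continuing: …, 796, 1165, 1634, 2215, …, p_{12} = 3761.
Summing m = 1..12 (12 terms) gives 13606.

13606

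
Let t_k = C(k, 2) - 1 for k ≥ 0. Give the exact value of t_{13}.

C(13, 2) = 78, so t_{13} = 77.

77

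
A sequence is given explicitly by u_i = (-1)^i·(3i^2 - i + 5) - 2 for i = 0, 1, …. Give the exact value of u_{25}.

-1857

(-1)^25 = -1; 3i^2 - i + 5 at i=25 is 1855; so u_{25} = -1857.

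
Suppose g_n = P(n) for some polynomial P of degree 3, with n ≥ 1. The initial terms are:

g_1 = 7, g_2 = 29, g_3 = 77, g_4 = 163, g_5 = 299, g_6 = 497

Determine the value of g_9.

1st diffs: 22, 48, 86, 136, 198.
2nd diffs: 26, 38, 50, 62.
3rd diffs: 12, 12, 12 (constant).
Newton forward-difference form: g_n = 7 + 22·C(n-1,1) + 26·C(n-1,2) + 12·C(n-1,3).
At n = 9: n-1 = 8, so g_9 = 7 + 176 + 728 + 672 = 1583.

1583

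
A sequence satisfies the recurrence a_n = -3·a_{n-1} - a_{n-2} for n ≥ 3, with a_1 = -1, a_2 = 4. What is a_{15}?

Step forward from the initial values:
a_3 = -11; a_4 = 29; a_5 = -76; …; a_{12} = 64079; a_{13} = -167761; a_{14} = 439204; a_{15} = -1149851.

-1149851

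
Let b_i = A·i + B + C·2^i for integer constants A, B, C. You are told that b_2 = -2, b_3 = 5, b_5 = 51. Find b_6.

Plug in i = 2, 3, 5: 2A + B + 4C = -2; 3A + B + 8C = 5; 5A + B + 32C = 51.
Subtracting the first from the second: A + 4C = 7.
Subtracting the second from the third: 2A + 24C = 46.
Solving: C = 2, A = -1, then B = -8.
So b_i = -1·i + (-8) + 2·2^i; at i=6 this is 114.

114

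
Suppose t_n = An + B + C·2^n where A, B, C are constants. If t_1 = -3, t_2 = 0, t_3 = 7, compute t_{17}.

262121

At n = 1, 2, 3: A + B + 2C = -3; 2A + B + 4C = 0; 3A + B + 8C = 7.
Subtracting the first from the second: A + 2C = 3.
Subtracting the second from the third: A + 4C = 7.
Solving: C = 2, A = -1, then B = -6.
So t_n = -1·n + (-6) + 2·2^n; at n=17 this is 262121.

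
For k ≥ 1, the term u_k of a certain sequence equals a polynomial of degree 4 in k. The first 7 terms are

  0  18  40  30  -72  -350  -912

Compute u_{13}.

1st diffs: 18, 22, -10, -102, -278, -562.
2nd diffs: 4, -32, -92, -176, -284.
3rd diffs: -36, -60, -84, -108.
4th diffs: -24, -24, -24 (constant).
So u_k = -k^4 + 4k^3 + 3k^2 - 4k - 2.
Evaluating at k = 13 gives u_{13} = -19320.

-19320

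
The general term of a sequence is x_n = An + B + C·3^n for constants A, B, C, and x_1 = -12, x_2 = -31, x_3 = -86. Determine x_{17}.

The three given values yield: A + B + 3C = -12; 2A + B + 9C = -31; 3A + B + 27C = -86.
Subtracting the first from the second: A + 6C = -19.
Subtracting the second from the third: A + 18C = -55.
Solving: C = -3, A = -1, then B = -2.
Therefore x_{17} = -17 + (-2) + (-3)·129140163 = -387420508.

-387420508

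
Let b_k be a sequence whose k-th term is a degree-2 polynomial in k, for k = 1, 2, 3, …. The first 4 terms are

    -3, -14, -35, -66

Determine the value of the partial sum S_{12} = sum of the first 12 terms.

1st diffs: -11, -21, -31.
2nd diffs: -10, -10 (constant).
Newton forward-difference form: b_k = -3 + (-11)·C(k-1,1) + (-10)·C(k-1,2).
Continuing: …, -107, -158, -219, -290, …, b_{12} = -674.
Summing k = 1..12 (12 terms) gives -2962.

-2962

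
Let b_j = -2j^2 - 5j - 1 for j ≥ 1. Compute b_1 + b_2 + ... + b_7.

-427

Over j = 1..7: Σj = 28, Σj² = 140.
Total = (-2)·140 + (-5)·28 + (-1)·7 = -427.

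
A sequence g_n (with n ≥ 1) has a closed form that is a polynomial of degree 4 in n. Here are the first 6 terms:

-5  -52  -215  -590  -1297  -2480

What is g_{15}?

1st diffs: -47, -163, -375, -707, -1183.
2nd diffs: -116, -212, -332, -476.
3rd diffs: -96, -120, -144.
4th diffs: -24, -24 (constant).
So g_n = -n^4 - 6n^3 + 3n^2 + n - 2.
Evaluating at n = 15 gives g_{15} = -70187.

-70187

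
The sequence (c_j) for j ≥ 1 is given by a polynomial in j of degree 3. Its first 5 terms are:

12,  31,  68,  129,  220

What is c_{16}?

4917

1st diffs: 19, 37, 61, 91.
2nd diffs: 18, 24, 30.
3rd diffs: 6, 6 (constant).
Newton forward-difference form: c_j = 12 + 19·C(j-1,1) + 18·C(j-1,2) + 6·C(j-1,3).
At j = 16: j-1 = 15, so c_{16} = 12 + 285 + 1890 + 2730 = 4917.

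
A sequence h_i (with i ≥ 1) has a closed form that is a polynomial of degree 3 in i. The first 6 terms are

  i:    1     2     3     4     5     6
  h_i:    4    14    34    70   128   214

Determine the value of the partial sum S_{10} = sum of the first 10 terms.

2950

1st diffs: 10, 20, 36, 58, 86.
2nd diffs: 10, 16, 22, 28.
3rd diffs: 6, 6, 6 (constant).
Newton forward-difference form: h_i = 4 + 10·C(i-1,1) + 10·C(i-1,2) + 6·C(i-1,3).
Continuing: 334, 494, 700, 958.
Summing i = 1..10 (10 terms) gives 2950.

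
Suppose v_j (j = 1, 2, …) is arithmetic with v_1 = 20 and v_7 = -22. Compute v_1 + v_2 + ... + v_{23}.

-1311

Common difference d = (-22 - 20) / (7 - 1) = -7.
v_j = 20 + (j - 1)·(-7).
v_{23} = -134; S = 23·(20 + (-134))/2 = -1311.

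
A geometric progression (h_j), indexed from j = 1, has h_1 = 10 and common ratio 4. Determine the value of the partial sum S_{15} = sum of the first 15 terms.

3579139410

h_j = 10·4^(j-1).
S = 10·(4^15 - 1)/(4 - 1) = 10·(1073741824 - 1)/(3) = 3579139410.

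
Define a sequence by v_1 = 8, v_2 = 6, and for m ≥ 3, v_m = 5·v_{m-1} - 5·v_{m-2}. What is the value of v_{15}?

-148906250

Iterate the recurrence:
v_3 = -10, v_4 = -80, v_5 = -350, …, v_{12} = -3143750, v_{13} = -11375000, v_{14} = -41156250, v_{15} = -148906250.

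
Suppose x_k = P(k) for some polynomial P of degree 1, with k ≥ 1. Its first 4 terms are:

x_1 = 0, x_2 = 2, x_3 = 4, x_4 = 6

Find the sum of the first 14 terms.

182

1st diffs: 2, 2, 2 (constant).
So x_k = 2k - 2.
Continuing: …, 8, 10, 12, 14, …, x_{14} = 26.
Summing k = 1..14 (14 terms) gives 182.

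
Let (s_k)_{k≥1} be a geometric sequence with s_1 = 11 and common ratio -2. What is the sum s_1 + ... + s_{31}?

7874106713

s_k = 11·(-2)^(k-1).
S = 11·((-2)^31 - 1)/(-2 - 1) = 11·(-2147483648 - 1)/(-3) = 7874106713.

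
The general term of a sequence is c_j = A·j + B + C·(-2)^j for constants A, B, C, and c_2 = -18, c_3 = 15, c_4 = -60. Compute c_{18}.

-786486

The three given values yield: 2A + B + 4C = -18; 3A + B - 8C = 15; 4A + B + 16C = -60.
Subtracting the first from the second: A - 12C = 33.
Subtracting the second from the third: A + 24C = -75.
Solving: C = -3, A = -3, then B = 0.
So c_j = -3·j + 0 + (-3)·(-2)^j; at j=18 this is -786486.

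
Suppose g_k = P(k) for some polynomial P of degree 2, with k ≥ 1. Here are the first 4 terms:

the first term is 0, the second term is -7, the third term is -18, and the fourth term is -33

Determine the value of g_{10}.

1st diffs: -7, -11, -15.
2nd diffs: -4, -4 (constant).
So g_k = -2k^2 - k + 3.
Evaluating at k = 10 gives g_{10} = -207.

-207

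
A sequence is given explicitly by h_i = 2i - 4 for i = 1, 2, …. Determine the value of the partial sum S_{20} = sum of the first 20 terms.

Over i = 1..20: Σi = 210.
Total = (2)·210 + (-4)·20 = 340.

340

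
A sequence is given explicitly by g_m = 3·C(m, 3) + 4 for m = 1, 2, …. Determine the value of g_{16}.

C(16, 3) = 560, so g_{16} = 1684.

1684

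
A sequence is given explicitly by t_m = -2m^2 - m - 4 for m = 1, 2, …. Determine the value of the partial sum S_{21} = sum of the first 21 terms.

Over m = 1..21: Σm = 231, Σm² = 3311.
Total = (-2)·3311 + (-1)·231 + (-4)·21 = -6937.

-6937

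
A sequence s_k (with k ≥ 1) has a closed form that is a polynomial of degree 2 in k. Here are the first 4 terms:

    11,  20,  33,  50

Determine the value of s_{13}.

1st diffs: 9, 13, 17.
2nd diffs: 4, 4 (constant).
Newton forward-difference form: s_k = 11 + 9·C(k-1,1) + 4·C(k-1,2).
At k = 13: k-1 = 12, so s_{13} = 11 + 108 + 264 = 383.

383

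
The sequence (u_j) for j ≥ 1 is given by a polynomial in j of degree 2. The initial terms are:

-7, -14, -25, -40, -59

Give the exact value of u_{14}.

1st diffs: -7, -11, -15, -19.
2nd diffs: -4, -4, -4 (constant).
Newton forward-difference form: u_j = -7 + (-7)·C(j-1,1) + (-4)·C(j-1,2).
At j = 14: j-1 = 13, so u_{14} = -7 - 91 - 312 = -410.

-410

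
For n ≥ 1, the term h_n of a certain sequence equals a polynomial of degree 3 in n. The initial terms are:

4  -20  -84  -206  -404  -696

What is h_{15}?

1st diffs: -24, -64, -122, -198, -292.
2nd diffs: -40, -58, -76, -94.
3rd diffs: -18, -18, -18 (constant).
So h_n = -3n^3 - 2n^2 + 3n + 6.
Evaluating at n = 15 gives h_{15} = -10524.

-10524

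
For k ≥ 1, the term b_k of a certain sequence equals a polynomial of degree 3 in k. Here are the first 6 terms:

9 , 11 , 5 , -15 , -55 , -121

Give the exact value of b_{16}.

1st diffs: 2, -6, -20, -40, -66.
2nd diffs: -8, -14, -20, -26.
3rd diffs: -6, -6, -6 (constant).
So b_k = -k^3 + 2k^2 + 3k + 5.
Evaluating at k = 16 gives b_{16} = -3531.

-3531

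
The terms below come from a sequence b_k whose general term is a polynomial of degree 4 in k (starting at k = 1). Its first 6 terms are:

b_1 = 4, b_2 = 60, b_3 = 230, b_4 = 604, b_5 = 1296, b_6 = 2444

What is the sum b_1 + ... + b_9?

1st diffs: 56, 170, 374, 692, 1148.
2nd diffs: 114, 204, 318, 456.
3rd diffs: 90, 114, 138.
4th diffs: 24, 24 (constant).
Newton forward-difference form: b_k = 4 + 56·C(k-1,1) + 114·C(k-1,2) + 90·C(k-1,3) + 24·C(k-1,4).
Continuing: 4210, 6780, 10364.
Summing k = 1..9 (9 terms) gives 25992.

25992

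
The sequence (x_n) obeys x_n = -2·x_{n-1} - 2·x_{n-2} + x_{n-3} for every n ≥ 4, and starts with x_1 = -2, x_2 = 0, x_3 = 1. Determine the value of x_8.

Compute successive terms:
x_4 = -4  x_5 = 6  x_6 = -3  x_7 = -10  x_8 = 32.

32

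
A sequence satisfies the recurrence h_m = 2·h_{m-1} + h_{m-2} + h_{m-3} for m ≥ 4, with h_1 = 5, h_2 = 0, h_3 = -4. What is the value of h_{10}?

-1110

Applying the relation repeatedly:
h_4 = -3, h_5 = -10, h_6 = -27, h_7 = -67, h_8 = -171, h_9 = -436, h_{10} = -1110.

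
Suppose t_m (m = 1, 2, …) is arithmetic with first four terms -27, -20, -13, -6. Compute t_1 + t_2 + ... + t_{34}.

3009

Common difference d = 7.
t_m = -27 + (m - 1)·7.
t_{34} = 204; S = 34·(-27 + 204)/2 = 3009.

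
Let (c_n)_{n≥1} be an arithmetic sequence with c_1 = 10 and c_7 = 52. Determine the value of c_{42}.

297

Common difference d = (52 - 10) / (7 - 1) = 7.
c_n = 10 + (n - 1)·7.
c_{42} = 10 + 41·7 = 297.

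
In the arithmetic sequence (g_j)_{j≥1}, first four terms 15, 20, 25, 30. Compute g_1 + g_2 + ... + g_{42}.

Common difference d = 5.
g_j = 15 + (j - 1)·5.
g_{42} = 220; S = 42·(15 + 220)/2 = 4935.

4935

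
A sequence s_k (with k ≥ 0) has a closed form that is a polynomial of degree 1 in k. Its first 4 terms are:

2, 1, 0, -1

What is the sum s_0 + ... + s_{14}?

-75

1st diffs: -1, -1, -1 (constant).
So s_k = -k + 2.
Continuing: …, -2, -3, -4, -5, …, s_{14} = -12.
Summing k = 0..14 (15 terms) gives -75.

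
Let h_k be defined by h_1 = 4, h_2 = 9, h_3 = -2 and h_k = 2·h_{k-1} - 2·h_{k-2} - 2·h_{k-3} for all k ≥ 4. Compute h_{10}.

Applying the relation repeatedly:
h_4 = -30; h_5 = -74; h_6 = -84; h_7 = 40; h_8 = 396; h_9 = 880; h_{10} = 888.

888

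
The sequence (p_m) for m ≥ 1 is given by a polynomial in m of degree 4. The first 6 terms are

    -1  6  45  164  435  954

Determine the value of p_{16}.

58064

1st diffs: 7, 39, 119, 271, 519.
2nd diffs: 32, 80, 152, 248.
3rd diffs: 48, 72, 96.
4th diffs: 24, 24 (constant).
So p_m = m^4 - 2m^3 + 3m^2 - 3m.
Evaluating at m = 16 gives p_{16} = 58064.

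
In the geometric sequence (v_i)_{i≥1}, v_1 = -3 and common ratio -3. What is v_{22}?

31381059609

v_i = (-3)·(-3)^(i-1).
v_{22} = (-3)·(-3)^21 = 31381059609.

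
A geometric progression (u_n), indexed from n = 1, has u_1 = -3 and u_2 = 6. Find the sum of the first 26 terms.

67108863

Common ratio r = -2.
u_n = (-3)·(-2)^(n-1).
S = (-3)·((-2)^26 - 1)/(-2 - 1) = (-3)·(67108864 - 1)/(-3) = 67108863.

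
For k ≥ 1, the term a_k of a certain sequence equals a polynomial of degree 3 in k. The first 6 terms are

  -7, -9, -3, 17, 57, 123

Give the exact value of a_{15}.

2877

1st diffs: -2, 6, 20, 40, 66.
2nd diffs: 8, 14, 20, 26.
3rd diffs: 6, 6, 6 (constant).
So a_k = k^3 - 2k^2 - 3k - 3.
Evaluating at k = 15 gives a_{15} = 2877.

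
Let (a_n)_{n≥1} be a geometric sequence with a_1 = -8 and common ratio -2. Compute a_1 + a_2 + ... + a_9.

-1368

a_n = (-8)·(-2)^(n-1).
S = (-8)·((-2)^9 - 1)/(-2 - 1) = (-8)·(-512 - 1)/(-3) = -1368.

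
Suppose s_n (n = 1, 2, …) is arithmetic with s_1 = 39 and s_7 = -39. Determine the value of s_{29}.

-325

Common difference d = (-39 - 39) / (7 - 1) = -13.
s_n = 39 + (n - 1)·(-13).
s_{29} = 39 + 28·(-13) = -325.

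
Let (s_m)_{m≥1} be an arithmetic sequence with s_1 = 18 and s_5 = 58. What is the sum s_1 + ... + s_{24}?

Common difference d = (58 - 18) / (5 - 1) = 10.
s_m = 18 + (m - 1)·10.
s_{24} = 248; S = 24·(18 + 248)/2 = 3192.

3192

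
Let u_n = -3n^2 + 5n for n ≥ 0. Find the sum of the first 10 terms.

-630

Over n = 0..9: Σn = 45, Σn² = 285.
Total = (-3)·285 + (5)·45 = -630.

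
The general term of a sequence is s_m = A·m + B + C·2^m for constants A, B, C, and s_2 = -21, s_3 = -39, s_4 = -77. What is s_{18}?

-1310689

Write the equations: 2A + B + 4C = -21; 3A + B + 8C = -39; 4A + B + 16C = -77.
Subtracting the first from the second: A + 4C = -18.
Subtracting the second from the third: A + 8C = -38.
Solving: C = -5, A = 2, then B = -5.
Therefore s_{18} = 36 + (-5) + (-5)·262144 = -1310689.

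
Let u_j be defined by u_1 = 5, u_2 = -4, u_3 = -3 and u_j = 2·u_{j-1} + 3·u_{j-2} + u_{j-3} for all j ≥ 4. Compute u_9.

u_4 = -13, u_5 = -39, u_6 = -120, u_7 = -370, u_8 = -1139, u_9 = -3508.

-3508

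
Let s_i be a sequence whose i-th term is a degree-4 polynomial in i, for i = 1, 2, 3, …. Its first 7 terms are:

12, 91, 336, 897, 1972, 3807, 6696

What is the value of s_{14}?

1st diffs: 79, 245, 561, 1075, 1835, 2889.
2nd diffs: 166, 316, 514, 760, 1054.
3rd diffs: 150, 198, 246, 294.
4th diffs: 48, 48, 48 (constant).
So s_i = 2i^4 + 5i^3 + 3i^2 + 5i - 3.
Evaluating at i = 14 gives s_{14} = 91207.

91207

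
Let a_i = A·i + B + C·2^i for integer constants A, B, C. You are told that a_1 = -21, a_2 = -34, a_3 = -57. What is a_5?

-183

Plug in i = 1, 2, 3: A + B + 2C = -21; 2A + B + 4C = -34; 3A + B + 8C = -57.
Subtracting the first from the second: A + 2C = -13.
Subtracting the second from the third: A + 4C = -23.
Solving: C = -5, A = -3, then B = -8.
So a_i = -3·i + (-8) + (-5)·2^i; at i=5 this is -183.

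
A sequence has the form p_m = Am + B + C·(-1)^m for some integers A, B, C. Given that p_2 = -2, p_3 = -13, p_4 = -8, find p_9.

-31

The three given values yield: 2A + B + C = -2; 3A + B - C = -13; 4A + B + C = -8.
Subtracting the first from the second: A - 2C = -11.
Subtracting the second from the third: A + 2C = 5.
Solving: C = 4, A = -3, then B = 0.
Therefore p_9 = -27 + 0 + 4·(-1) = -31.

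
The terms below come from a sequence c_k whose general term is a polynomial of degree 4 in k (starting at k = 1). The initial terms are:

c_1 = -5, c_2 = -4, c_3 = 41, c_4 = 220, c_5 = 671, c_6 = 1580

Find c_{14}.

1st diffs: 1, 45, 179, 451, 909.
2nd diffs: 44, 134, 272, 458.
3rd diffs: 90, 138, 186.
4th diffs: 48, 48 (constant).
So c_k = 2k^4 - 5k^3 + 2k^2 - 4.
Evaluating at k = 14 gives c_{14} = 63500.

63500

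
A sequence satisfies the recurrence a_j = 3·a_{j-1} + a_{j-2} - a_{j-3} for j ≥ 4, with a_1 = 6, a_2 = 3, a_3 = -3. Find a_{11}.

-46431

a_4 = -12, a_5 = -42, a_6 = -135, a_7 = -435, a_8 = -1398, a_9 = -4494, a_{10} = -14445, a_{11} = -46431.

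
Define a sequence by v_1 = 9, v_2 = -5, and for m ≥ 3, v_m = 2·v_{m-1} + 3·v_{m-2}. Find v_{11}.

Applying the relation repeatedly:
v_3 = 17; v_4 = 19; v_5 = 89; v_6 = 235; v_7 = 737; v_8 = 2179; v_9 = 6569; v_{10} = 19675; v_{11} = 59057.
(Characteristic roots are 3 and -1.)

59057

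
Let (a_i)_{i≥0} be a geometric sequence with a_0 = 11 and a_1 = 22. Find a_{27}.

1476395008

Common ratio r = 2.
a_i = 11·2^(i-0).
a_{27} = 11·2^27 = 1476395008.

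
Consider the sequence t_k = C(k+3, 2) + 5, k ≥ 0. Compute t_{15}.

158

C(18, 2) = 153, so t_{15} = 158.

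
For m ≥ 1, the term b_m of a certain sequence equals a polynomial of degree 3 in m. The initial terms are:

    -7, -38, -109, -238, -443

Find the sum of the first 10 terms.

-10045

1st diffs: -31, -71, -129, -205.
2nd diffs: -40, -58, -76.
3rd diffs: -18, -18 (constant).
Newton forward-difference form: b_m = -7 + (-31)·C(m-1,1) + (-40)·C(m-1,2) + (-18)·C(m-1,3).
Continuing: …, -742, -1153, -1694, -2383, …, b_{10} = -3238.
Summing m = 1..10 (10 terms) gives -10045.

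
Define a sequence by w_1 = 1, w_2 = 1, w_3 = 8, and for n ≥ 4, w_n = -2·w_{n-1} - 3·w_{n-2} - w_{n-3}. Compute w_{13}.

-860

Step forward from the initial values:
w_4 = -20, w_5 = 15, w_6 = 22, w_7 = -69, w_8 = 57, w_9 = 71, w_{10} = -244, w_{11} = 218, w_{12} = 225, w_{13} = -860.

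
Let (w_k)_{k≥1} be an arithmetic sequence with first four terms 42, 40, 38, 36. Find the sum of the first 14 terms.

Common difference d = -2.
w_k = 42 + (k - 1)·(-2).
w_{14} = 16; S = 14·(42 + 16)/2 = 406.

406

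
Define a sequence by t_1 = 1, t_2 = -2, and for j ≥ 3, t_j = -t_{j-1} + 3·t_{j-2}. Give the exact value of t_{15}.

108005

t_3 = 5;  t_4 = -11;  t_5 = 26;  …;  t_{12} = -8843;  t_{13} = 20369;  t_{14} = -46898;  t_{15} = 108005.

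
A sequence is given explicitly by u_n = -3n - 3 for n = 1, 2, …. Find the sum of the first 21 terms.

Over n = 1..21: Σn = 231.
Total = (-3)·231 + (-3)·21 = -756.

-756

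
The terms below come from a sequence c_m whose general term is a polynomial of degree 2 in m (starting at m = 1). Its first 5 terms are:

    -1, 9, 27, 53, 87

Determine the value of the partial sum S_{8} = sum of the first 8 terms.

1st diffs: 10, 18, 26, 34.
2nd diffs: 8, 8, 8 (constant).
So c_m = 4m^2 - 2m - 3.
Continuing: 129, 179, 237.
Summing m = 1..8 (8 terms) gives 720.

720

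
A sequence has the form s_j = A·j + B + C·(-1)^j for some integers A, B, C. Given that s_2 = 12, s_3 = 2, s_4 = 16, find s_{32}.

72

Plug in j = 2, 3, 4: 2A + B + C = 12; 3A + B - C = 2; 4A + B + C = 16.
Subtracting the first from the second: A - 2C = -10.
Subtracting the second from the third: A + 2C = 14.
Solving: C = 6, A = 2, then B = 2.
So s_j = 2·j + 2 + 6·(-1)^j; at j=32 this is 72.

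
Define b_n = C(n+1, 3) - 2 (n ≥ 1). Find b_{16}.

C(17, 3) = 680, so b_{16} = 678.

678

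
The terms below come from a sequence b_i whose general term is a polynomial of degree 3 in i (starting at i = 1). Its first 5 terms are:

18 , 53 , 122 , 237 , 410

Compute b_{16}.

9573

1st diffs: 35, 69, 115, 173.
2nd diffs: 34, 46, 58.
3rd diffs: 12, 12 (constant).
Newton forward-difference form: b_i = 18 + 35·C(i-1,1) + 34·C(i-1,2) + 12·C(i-1,3).
At i = 16: i-1 = 15, so b_{16} = 18 + 525 + 3570 + 5460 = 9573.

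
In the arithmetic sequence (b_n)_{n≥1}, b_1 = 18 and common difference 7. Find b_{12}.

95

b_n = 18 + (n - 1)·7.
b_{12} = 18 + 11·7 = 95.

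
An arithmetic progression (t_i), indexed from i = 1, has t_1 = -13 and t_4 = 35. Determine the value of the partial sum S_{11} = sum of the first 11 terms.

737

Common difference d = (35 - (-13)) / (4 - 1) = 16.
t_i = -13 + (i - 1)·16.
t_{11} = 147; S = 11·(-13 + 147)/2 = 737.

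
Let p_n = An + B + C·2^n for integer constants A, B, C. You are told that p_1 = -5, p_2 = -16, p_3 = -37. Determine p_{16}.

Plug in n = 1, 2, 3: A + B + 2C = -5; 2A + B + 4C = -16; 3A + B + 8C = -37.
Subtracting the first from the second: A + 2C = -11.
Subtracting the second from the third: A + 4C = -21.
Solving: C = -5, A = -1, then B = 6.
So p_n = -1·n + 6 + (-5)·2^n; at n=16 this is -327690.

-327690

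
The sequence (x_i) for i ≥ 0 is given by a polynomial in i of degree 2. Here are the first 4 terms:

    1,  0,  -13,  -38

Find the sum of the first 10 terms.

1st diffs: -1, -13, -25.
2nd diffs: -12, -12 (constant).
Newton forward-difference form: x_i = 1 + (-1)·C(i,1) + (-12)·C(i,2).
Continuing: …, -75, -124, -185, -258, …, x_9 = -440.
Summing i = 0..9 (10 terms) gives -1475.

-1475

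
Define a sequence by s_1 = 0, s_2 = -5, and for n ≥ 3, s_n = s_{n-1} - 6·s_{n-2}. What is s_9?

2695

Step forward from the initial values:
s_3 = -5;  s_4 = 25;  s_5 = 55;  s_6 = -95;  s_7 = -425;  s_8 = 145;  s_9 = 2695.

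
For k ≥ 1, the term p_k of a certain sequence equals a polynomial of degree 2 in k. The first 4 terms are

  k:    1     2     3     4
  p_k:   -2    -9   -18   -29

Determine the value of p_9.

1st diffs: -7, -9, -11.
2nd diffs: -2, -2 (constant).
Newton forward-difference form: p_k = -2 + (-7)·C(k-1,1) + (-2)·C(k-1,2).
At k = 9: k-1 = 8, so p_9 = -2 - 56 - 56 = -114.

-114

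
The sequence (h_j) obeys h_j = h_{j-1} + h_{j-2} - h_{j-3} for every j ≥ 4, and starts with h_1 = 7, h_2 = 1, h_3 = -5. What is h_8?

-35

Iterate the recurrence:
h_4 = -11; h_5 = -17; h_6 = -23; h_7 = -29; h_8 = -35.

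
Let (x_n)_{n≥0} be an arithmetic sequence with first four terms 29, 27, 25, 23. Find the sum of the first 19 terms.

209

Common difference d = -2.
x_n = 29 + (n - 0)·(-2).
x_{18} = -7; S = 19·(29 + (-7))/2 = 209.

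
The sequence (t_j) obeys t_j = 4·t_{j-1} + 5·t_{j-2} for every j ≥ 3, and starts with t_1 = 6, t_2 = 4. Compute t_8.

Compute successive terms:
t_3 = 46; t_4 = 204; t_5 = 1046; t_6 = 5204; t_7 = 26046; t_8 = 130204.
(Characteristic roots are 5 and -1.)

130204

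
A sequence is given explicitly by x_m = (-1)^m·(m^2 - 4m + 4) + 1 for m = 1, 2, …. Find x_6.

(-1)^6 = 1; m^2 - 4m + 4 at m=6 is 16; so x_6 = 17.

17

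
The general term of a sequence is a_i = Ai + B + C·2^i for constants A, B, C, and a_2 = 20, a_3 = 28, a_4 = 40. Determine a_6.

Write the equations: 2A + B + 4C = 20; 3A + B + 8C = 28; 4A + B + 16C = 40.
Subtracting the first from the second: A + 4C = 8.
Subtracting the second from the third: A + 8C = 12.
Solving: C = 1, A = 4, then B = 8.
Therefore a_6 = 24 + 8 + 1·64 = 96.

96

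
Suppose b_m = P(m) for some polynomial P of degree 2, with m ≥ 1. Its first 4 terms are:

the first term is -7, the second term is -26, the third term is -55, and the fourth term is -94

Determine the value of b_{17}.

1st diffs: -19, -29, -39.
2nd diffs: -10, -10 (constant).
So b_m = -5m^2 - 4m + 2.
Evaluating at m = 17 gives b_{17} = -1511.

-1511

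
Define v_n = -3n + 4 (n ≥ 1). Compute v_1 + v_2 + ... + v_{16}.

-344

Over n = 1..16: Σn = 136.
Total = (-3)·136 + (4)·16 = -344.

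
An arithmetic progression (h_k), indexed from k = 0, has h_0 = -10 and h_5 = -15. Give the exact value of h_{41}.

Common difference d = (-15 - (-10)) / (5 - 0) = -1.
h_k = -10 + (k - 0)·(-1).
h_{41} = -10 + 41·(-1) = -51.

-51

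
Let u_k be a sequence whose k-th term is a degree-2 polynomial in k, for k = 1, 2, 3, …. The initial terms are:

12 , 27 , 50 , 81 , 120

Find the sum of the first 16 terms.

1st diffs: 15, 23, 31, 39.
2nd diffs: 8, 8, 8 (constant).
Newton forward-difference form: u_k = 12 + 15·C(k-1,1) + 8·C(k-1,2).
Continuing: …, 167, 222, 285, 356, …, u_{16} = 1077.
Summing k = 1..16 (16 terms) gives 6472.

6472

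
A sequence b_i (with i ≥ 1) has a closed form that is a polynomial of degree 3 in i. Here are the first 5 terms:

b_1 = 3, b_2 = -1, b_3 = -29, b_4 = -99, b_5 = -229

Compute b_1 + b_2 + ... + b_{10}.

-6810

1st diffs: -4, -28, -70, -130.
2nd diffs: -24, -42, -60.
3rd diffs: -18, -18 (constant).
Newton forward-difference form: b_i = 3 + (-4)·C(i-1,1) + (-24)·C(i-1,2) + (-18)·C(i-1,3).
Continuing: …, -437, -741, -1159, -1709, …, b_{10} = -2409.
Summing i = 1..10 (10 terms) gives -6810.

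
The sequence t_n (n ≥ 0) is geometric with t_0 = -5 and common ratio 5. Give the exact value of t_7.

-390625

t_n = (-5)·5^(n-0).
t_7 = (-5)·5^7 = -390625.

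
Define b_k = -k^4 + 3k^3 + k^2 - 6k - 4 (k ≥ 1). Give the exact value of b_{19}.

b_{19} = -1·19^4 + 3·19^3 + 1·19^2 - 6·19 - 4 = -109501.

-109501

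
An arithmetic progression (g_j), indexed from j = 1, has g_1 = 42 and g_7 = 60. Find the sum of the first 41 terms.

Common difference d = (60 - 42) / (7 - 1) = 3.
g_j = 42 + (j - 1)·3.
g_{41} = 162; S = 41·(42 + 162)/2 = 4182.

4182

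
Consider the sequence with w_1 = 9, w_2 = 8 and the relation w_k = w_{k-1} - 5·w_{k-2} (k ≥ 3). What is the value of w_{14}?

Step forward from the initial values:
w_3 = -37; w_4 = -77; w_5 = 108; …; w_{11} = 21668; w_{12} = -29747; w_{13} = -138087; w_{14} = 10648.

10648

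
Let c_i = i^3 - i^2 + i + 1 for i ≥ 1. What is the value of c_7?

302

c_7 = 1·7^3 - 1·7^2 + 1·7 + 1 = 302.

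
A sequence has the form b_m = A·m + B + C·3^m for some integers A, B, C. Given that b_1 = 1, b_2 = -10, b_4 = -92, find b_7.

-2213

At m = 1, 2, 4: A + B + 3C = 1; 2A + B + 9C = -10; 4A + B + 81C = -92.
Subtracting the first from the second: A + 6C = -11.
Subtracting the second from the third: 2A + 72C = -82.
Solving: C = -1, A = -5, then B = 9.
Hence b_7 = -5·7 + 9 + (-1)·2187 = -2213.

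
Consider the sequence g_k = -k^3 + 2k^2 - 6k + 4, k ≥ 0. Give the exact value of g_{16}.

g_{16} = -1·16^3 + 2·16^2 - 6·16 + 4 = -3676.

-3676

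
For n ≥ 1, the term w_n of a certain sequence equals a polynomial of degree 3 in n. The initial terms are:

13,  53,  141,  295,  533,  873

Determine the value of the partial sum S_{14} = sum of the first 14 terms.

39312

1st diffs: 40, 88, 154, 238, 340.
2nd diffs: 48, 66, 84, 102.
3rd diffs: 18, 18, 18 (constant).
Newton forward-difference form: w_n = 13 + 40·C(n-1,1) + 48·C(n-1,2) + 18·C(n-1,3).
Continuing: …, 1333, 1931, 2685, 3613, …, w_{14} = 9425.
Summing n = 1..14 (14 terms) gives 39312.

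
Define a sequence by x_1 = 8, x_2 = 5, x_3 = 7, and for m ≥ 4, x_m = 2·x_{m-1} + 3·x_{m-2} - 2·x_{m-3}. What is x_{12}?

49573

x_4 = 13; x_5 = 37; x_6 = 99; x_7 = 283; x_8 = 789; x_9 = 2229; x_{10} = 6259; x_{11} = 17627; x_{12} = 49573.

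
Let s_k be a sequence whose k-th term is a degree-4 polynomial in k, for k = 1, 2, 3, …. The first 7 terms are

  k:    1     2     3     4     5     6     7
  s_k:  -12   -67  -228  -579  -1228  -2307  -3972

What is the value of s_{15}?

1st diffs: -55, -161, -351, -649, -1079, -1665.
2nd diffs: -106, -190, -298, -430, -586.
3rd diffs: -84, -108, -132, -156.
4th diffs: -24, -24, -24 (constant).
Newton forward-difference form: s_k = -12 + (-55)·C(k-1,1) + (-106)·C(k-1,2) + (-84)·C(k-1,3) + (-24)·C(k-1,4).
At k = 15: k-1 = 14, so s_{15} = -12 - 770 - 9646 - 30576 - 24024 = -65028.

-65028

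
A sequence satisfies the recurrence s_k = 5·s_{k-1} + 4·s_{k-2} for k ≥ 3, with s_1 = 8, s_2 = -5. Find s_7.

3287

s_3 = 7  s_4 = 15  s_5 = 103  s_6 = 575  s_7 = 3287.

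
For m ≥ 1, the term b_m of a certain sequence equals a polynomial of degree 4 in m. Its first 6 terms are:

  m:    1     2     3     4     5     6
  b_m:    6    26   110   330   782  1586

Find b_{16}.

1st diffs: 20, 84, 220, 452, 804.
2nd diffs: 64, 136, 232, 352.
3rd diffs: 72, 96, 120.
4th diffs: 24, 24 (constant).
So b_m = m^4 + 2m^3 - 5m^2 + 6m + 2.
Evaluating at m = 16 gives b_{16} = 72546.

72546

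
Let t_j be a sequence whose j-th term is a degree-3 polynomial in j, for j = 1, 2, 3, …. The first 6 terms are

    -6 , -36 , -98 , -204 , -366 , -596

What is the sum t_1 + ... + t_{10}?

-7770

1st diffs: -30, -62, -106, -162, -230.
2nd diffs: -32, -44, -56, -68.
3rd diffs: -12, -12, -12 (constant).
Newton forward-difference form: t_j = -6 + (-30)·C(j-1,1) + (-32)·C(j-1,2) + (-12)·C(j-1,3).
Continuing: -906, -1308, -1814, -2436.
Summing j = 1..10 (10 terms) gives -7770.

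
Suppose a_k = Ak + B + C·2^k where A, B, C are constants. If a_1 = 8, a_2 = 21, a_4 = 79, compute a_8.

The three given values yield: A + B + 2C = 8; 2A + B + 4C = 21; 4A + B + 16C = 79.
Subtracting the first from the second: A + 2C = 13.
Subtracting the second from the third: 2A + 12C = 58.
Solving: C = 4, A = 5, then B = -5.
Therefore a_8 = 40 + (-5) + 4·256 = 1059.

1059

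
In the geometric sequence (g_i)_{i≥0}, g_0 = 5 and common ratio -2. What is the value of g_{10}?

5120

g_i = 5·(-2)^(i-0).
g_{10} = 5·(-2)^10 = 5120.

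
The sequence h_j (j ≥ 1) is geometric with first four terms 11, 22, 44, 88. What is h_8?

Common ratio r = 2.
h_j = 11·2^(j-1).
h_8 = 11·2^7 = 1408.

1408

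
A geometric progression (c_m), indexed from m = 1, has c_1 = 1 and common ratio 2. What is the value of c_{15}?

16384

c_m = 1·2^(m-1).
c_{15} = 1·2^14 = 16384.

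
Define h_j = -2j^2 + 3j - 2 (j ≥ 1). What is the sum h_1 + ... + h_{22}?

-6875

Over j = 1..22: Σj = 253, Σj² = 3795.
Total = (-2)·3795 + (3)·253 + (-2)·22 = -6875.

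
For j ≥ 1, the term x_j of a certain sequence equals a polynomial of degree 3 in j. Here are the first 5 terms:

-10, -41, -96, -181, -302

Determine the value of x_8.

1st diffs: -31, -55, -85, -121.
2nd diffs: -24, -30, -36.
3rd diffs: -6, -6 (constant).
Newton forward-difference form: x_j = -10 + (-31)·C(j-1,1) + (-24)·C(j-1,2) + (-6)·C(j-1,3).
At j = 8: j-1 = 7, so x_8 = -10 - 217 - 504 - 210 = -941.

-941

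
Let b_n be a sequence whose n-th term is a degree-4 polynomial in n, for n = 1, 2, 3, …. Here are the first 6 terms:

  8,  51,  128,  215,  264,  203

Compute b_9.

1st diffs: 43, 77, 87, 49, -61.
2nd diffs: 34, 10, -38, -110.
3rd diffs: -24, -48, -72.
4th diffs: -24, -24 (constant).
So b_n = -n^4 + 6n^3 + 6n^2 - 2n - 1.
Evaluating at n = 9 gives b_9 = -1720.

-1720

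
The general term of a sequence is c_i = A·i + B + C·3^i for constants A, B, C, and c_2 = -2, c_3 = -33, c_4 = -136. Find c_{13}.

The three given values yield: 2A + B + 9C = -2; 3A + B + 27C = -33; 4A + B + 81C = -136.
Subtracting the first from the second: A + 18C = -31.
Subtracting the second from the third: A + 54C = -103.
Solving: C = -2, A = 5, then B = 6.
Therefore c_{13} = 65 + 6 + (-2)·1594323 = -3188575.

-3188575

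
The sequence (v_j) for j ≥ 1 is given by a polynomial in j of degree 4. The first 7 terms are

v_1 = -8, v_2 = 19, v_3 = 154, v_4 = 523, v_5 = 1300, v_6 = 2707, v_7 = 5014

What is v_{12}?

42859

1st diffs: 27, 135, 369, 777, 1407, 2307.
2nd diffs: 108, 234, 408, 630, 900.
3rd diffs: 126, 174, 222, 270.
4th diffs: 48, 48, 48 (constant).
Newton forward-difference form: v_j = -8 + 27·C(j-1,1) + 108·C(j-1,2) + 126·C(j-1,3) + 48·C(j-1,4).
At j = 12: j-1 = 11, so v_{12} = -8 + 297 + 5940 + 20790 + 15840 = 42859.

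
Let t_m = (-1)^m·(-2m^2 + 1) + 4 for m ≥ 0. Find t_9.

(-1)^9 = -1; -2m^2 + 1 at m=9 is -161; so t_9 = 165.

165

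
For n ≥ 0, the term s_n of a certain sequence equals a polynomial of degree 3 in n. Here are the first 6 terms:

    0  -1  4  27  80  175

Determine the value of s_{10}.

1700

1st diffs: -1, 5, 23, 53, 95.
2nd diffs: 6, 18, 30, 42.
3rd diffs: 12, 12, 12 (constant).
So s_n = 2n^3 - 3n^2.
Evaluating at n = 10 gives s_{10} = 1700.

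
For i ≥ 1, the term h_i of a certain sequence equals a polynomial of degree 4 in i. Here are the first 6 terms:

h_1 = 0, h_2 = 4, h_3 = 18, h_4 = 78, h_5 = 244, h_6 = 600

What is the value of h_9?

1st diffs: 4, 14, 60, 166, 356.
2nd diffs: 10, 46, 106, 190.
3rd diffs: 36, 60, 84.
4th diffs: 24, 24 (constant).
Newton forward-difference form: h_i = 4·C(i-1,1) + 10·C(i-1,2) + 36·C(i-1,3) + 24·C(i-1,4).
At i = 9: i-1 = 8, so h_9 = 32 + 280 + 2016 + 1680 = 4008.

4008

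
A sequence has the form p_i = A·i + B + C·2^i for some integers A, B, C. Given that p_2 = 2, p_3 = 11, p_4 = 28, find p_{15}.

Write the equations: 2A + B + 4C = 2; 3A + B + 8C = 11; 4A + B + 16C = 28.
Subtracting the first from the second: A + 4C = 9.
Subtracting the second from the third: A + 8C = 17.
Solving: C = 2, A = 1, then B = -8.
Therefore p_{15} = 15 + (-8) + 2·32768 = 65543.

65543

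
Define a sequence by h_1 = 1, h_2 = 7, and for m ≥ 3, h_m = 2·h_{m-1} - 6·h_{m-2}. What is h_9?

-496

Iterate the recurrence:
h_3 = 8; h_4 = -26; h_5 = -100; h_6 = -44; h_7 = 512; h_8 = 1288; h_9 = -496.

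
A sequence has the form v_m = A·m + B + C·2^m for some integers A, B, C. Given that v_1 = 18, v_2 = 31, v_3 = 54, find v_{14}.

81967

The three given values yield: A + B + 2C = 18; 2A + B + 4C = 31; 3A + B + 8C = 54.
Subtracting the first from the second: A + 2C = 13.
Subtracting the second from the third: A + 4C = 23.
Solving: C = 5, A = 3, then B = 5.
Therefore v_{14} = 42 + 5 + 5·16384 = 81967.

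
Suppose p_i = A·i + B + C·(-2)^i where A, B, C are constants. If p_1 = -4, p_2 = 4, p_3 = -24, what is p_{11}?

-4136

At i = 1, 2, 3: A + B - 2C = -4; 2A + B + 4C = 4; 3A + B - 8C = -24.
Subtracting the first from the second: A + 6C = 8.
Subtracting the second from the third: A - 12C = -28.
Solving: C = 2, A = -4, then B = 4.
So p_i = -4·i + 4 + 2·(-2)^i; at i=11 this is -4136.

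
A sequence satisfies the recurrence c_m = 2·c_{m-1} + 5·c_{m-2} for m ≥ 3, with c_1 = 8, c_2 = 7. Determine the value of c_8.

22003

Step forward from the initial values:
c_3 = 54;  c_4 = 143;  c_5 = 556;  c_6 = 1827;  c_7 = 6434;  c_8 = 22003.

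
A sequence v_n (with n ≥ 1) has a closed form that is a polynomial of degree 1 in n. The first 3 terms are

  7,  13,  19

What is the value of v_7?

1st diffs: 6, 6 (constant).
So v_n = 6n + 1.
Evaluating at n = 7 gives v_7 = 43.

43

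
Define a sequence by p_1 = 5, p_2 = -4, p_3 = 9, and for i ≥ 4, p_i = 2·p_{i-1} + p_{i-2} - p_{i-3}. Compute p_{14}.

41752

Iterate the recurrence:
p_4 = 9;  p_5 = 31;  p_6 = 62;  …;  p_{11} = 3681;  p_{12} = 8269;  p_{13} = 18582;  p_{14} = 41752.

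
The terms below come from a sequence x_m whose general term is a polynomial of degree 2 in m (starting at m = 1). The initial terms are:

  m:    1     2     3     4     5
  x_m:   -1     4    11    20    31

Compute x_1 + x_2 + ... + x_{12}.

1st diffs: 5, 7, 9, 11.
2nd diffs: 2, 2, 2 (constant).
So x_m = m^2 + 2m - 4.
Continuing: …, 44, 59, 76, 95, …, x_{12} = 164.
Summing m = 1..12 (12 terms) gives 758.

758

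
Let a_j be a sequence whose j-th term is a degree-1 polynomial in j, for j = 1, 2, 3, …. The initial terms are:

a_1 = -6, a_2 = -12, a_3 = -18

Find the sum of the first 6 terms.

-126

1st diffs: -6, -6 (constant).
So a_j = -6j.
Continuing: -24, -30, -36.
Summing j = 1..6 (6 terms) gives -126.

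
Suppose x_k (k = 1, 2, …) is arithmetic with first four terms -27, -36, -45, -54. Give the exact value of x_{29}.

Common difference d = -9.
x_k = -27 + (k - 1)·(-9).
x_{29} = -27 + 28·(-9) = -279.

-279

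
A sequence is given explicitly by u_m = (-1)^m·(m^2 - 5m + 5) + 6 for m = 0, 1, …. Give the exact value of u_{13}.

(-1)^13 = -1; m^2 - 5m + 5 at m=13 is 109; so u_{13} = -103.

-103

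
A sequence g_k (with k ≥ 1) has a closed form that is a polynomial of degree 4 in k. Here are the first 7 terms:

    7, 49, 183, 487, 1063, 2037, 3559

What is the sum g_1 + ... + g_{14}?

1st diffs: 42, 134, 304, 576, 974, 1522.
2nd diffs: 92, 170, 272, 398, 548.
3rd diffs: 78, 102, 126, 150.
4th diffs: 24, 24, 24 (constant).
Newton forward-difference form: g_k = 7 + 42·C(k-1,1) + 92·C(k-1,2) + 78·C(k-1,3) + 24·C(k-1,4).
Continuing: …, 5803, 8967, 13273, 18967, …, g_{14} = 47197.
Summing k = 1..14 (14 terms) gives 163534.

163534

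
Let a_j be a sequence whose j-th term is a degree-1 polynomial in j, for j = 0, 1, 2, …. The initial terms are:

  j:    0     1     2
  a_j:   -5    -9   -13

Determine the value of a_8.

-37

1st diffs: -4, -4 (constant).
So a_j = -4j - 5.
Evaluating at j = 8 gives a_8 = -37.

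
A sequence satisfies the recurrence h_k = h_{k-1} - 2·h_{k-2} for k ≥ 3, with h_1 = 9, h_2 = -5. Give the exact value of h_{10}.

139

Compute successive terms:
h_3 = -23; h_4 = -13; h_5 = 33; h_6 = 59; h_7 = -7; h_8 = -125; h_9 = -111; h_{10} = 139.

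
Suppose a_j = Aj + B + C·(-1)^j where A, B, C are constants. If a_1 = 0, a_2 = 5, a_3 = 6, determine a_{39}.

The three given values yield: A + B - C = 0; 2A + B + C = 5; 3A + B - C = 6.
Subtracting the first from the second: A + 2C = 5.
Subtracting the second from the third: A - 2C = 1.
Solving: C = 1, A = 3, then B = -2.
Therefore a_{39} = 117 + (-2) + 1·(-1) = 114.

114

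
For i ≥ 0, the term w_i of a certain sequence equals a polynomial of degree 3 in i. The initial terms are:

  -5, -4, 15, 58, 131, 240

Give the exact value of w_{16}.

1st diffs: 1, 19, 43, 73, 109.
2nd diffs: 18, 24, 30, 36.
3rd diffs: 6, 6, 6 (constant).
Newton forward-difference form: w_i = -5 + 1·C(i,1) + 18·C(i,2) + 6·C(i,3).
At i = 16: i = 16, so w_{16} = -5 + 16 + 2160 + 3360 = 5531.

5531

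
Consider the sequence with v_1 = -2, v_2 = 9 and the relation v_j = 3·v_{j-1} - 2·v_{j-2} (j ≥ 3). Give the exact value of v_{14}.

Iterate the recurrence:
v_3 = 31;  v_4 = 75;  v_5 = 163;  …;  v_{11} = 11251;  v_{12} = 22515;  v_{13} = 45043;  v_{14} = 90099.
(Characteristic roots are 2 and 1.)

90099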